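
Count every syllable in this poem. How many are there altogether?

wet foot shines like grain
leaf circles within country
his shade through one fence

17

Line 1: wet(1) + foot(1) + shines(1) + like(1) + grain(1) = 5
Line 2: leaf(1) + circles(2) + within(2) + country(2) = 7
Line 3: his(1) + shade(1) + through(1) + one(1) + fence(1) = 5
Total: 5 + 7 + 5 = 17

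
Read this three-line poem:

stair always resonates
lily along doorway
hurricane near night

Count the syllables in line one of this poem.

Line one: stair(1) + always(2) + resonates(3) = 6

6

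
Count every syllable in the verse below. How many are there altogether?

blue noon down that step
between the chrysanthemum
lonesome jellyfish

17

Line 1: blue (1), noon (1), down (1), that (1), step (1) → 5
Line 2: between (2), the (1), chrysanthemum (4) → 7
Line 3: lonesome (2), jellyfish (3) → 5
Total: 5 + 7 + 5 = 17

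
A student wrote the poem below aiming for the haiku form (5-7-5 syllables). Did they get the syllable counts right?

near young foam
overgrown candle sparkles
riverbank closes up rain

Line 1: near (1), young (1), foam (1) → 3 (expected 5)
Line 2: overgrown (3), candle (2), sparkles (2) → 7 ✓
Line 3: riverbank (3), closes (2), up (1), rain (1) → 7 (expected 5)

No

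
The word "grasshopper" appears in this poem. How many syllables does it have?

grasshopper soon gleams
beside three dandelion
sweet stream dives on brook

3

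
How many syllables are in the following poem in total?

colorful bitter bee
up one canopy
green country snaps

Line 1: "colorful bitter bee": 3+2+1 = 6
Line 2: "up one canopy": 1+1+3 = 5
Line 3: "green country snaps": 1+2+1 = 4
Total: 6 + 5 + 4 = 15

15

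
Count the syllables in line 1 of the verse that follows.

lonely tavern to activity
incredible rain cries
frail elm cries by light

Line 1: "lonely tavern to activity": 2+2+1+4 = 9

9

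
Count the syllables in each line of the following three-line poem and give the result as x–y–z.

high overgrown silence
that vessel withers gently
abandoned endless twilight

6–7–7

Line 1: high(1) + overgrown(3) + silence(2) = 6
Line 2: that(1) + vessel(2) + withers(2) + gently(2) = 7
Line 3: abandoned(3) + endless(2) + twilight(2) = 7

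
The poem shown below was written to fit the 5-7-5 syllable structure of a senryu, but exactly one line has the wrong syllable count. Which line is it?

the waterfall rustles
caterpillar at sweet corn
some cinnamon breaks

Line 1: "the waterfall rustles": 1+3+2 = 6 (expected 5)
Line 2: "caterpillar at sweet corn": 4+1+1+1 = 7 ✓
Line 3: "some cinnamon breaks": 1+3+1 = 5 ✓

The first line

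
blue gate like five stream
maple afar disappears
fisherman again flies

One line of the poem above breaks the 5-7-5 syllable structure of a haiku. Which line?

The third line

Line 1: blue(1) + gate(1) + like(1) + five(1) + stream(1) = 5 ✓
Line 2: maple(2) + afar(2) + disappears(3) = 7 ✓
Line 3: fisherman(3) + again(2) + flies(1) = 6 (expected 5)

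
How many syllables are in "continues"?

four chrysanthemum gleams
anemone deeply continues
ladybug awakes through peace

3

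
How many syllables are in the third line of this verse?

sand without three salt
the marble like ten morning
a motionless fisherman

The third line: a (1), motionless (3), fisherman (3) → 7

7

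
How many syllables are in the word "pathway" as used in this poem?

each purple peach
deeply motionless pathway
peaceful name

2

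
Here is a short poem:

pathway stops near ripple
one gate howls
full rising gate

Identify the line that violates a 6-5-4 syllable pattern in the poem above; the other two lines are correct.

Line 1: pathway (2), stops (1), near (1), ripple (2) → 6 ✓
Line 2: one (1), gate (1), howls (1) → 3 (expected 5)
Line 3: full (1), rising (2), gate (1) → 4 ✓

The second line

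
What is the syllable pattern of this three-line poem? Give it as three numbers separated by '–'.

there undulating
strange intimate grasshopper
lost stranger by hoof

5–7–5

Line 1: there (1), undulating (4) → 5
Line 2: strange (1), intimate (3), grasshopper (3) → 7
Line 3: lost (1), stranger (2), by (1), hoof (1) → 5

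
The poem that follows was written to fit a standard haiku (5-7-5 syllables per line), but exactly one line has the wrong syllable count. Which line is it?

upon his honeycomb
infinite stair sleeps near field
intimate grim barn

Line 1: upon (2), his (1), honeycomb (3) → 6 (expected 5)
Line 2: infinite (3), stair (1), sleeps (1), near (1), field (1) → 7 ✓
Line 3: intimate (3), grim (1), barn (1) → 5 ✓

The first line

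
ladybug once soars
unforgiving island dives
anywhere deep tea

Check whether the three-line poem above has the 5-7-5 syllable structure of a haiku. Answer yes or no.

Line 1: ladybug (3), once (1), soars (1) → 5 ✓
Line 2: unforgiving (4), island (2), dives (1) → 7 ✓
Line 3: anywhere (3), deep (1), tea (1) → 5 ✓

Yes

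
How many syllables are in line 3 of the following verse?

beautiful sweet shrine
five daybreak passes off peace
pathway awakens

5

Line 3: pathway (2), awakens (3) → 5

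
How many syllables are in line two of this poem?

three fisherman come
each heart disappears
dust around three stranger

Line two: each(1) + heart(1) + disappears(3) = 5

5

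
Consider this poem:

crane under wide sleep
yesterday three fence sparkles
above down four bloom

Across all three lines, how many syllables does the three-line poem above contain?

Line 1: crane(1) + under(2) + wide(1) + sleep(1) = 5
Line 2: yesterday(3) + three(1) + fence(1) + sparkles(2) = 7
Line 3: above(2) + down(1) + four(1) + bloom(1) = 5
Total: 5 + 7 + 5 = 17

17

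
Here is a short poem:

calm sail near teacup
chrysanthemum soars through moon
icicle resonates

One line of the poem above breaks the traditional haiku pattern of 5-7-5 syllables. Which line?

Line 1: calm (1), sail (1), near (1), teacup (2) → 5 ✓
Line 2: chrysanthemum (4), soars (1), through (1), moon (1) → 7 ✓
Line 3: icicle (3), resonates (3) → 6 (expected 5)

Line 3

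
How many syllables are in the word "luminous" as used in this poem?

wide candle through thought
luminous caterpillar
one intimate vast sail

3

"luminous" has 3 syllables.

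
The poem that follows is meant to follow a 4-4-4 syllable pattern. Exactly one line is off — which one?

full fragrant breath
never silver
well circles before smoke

Line 3

Line 1: "full fragrant breath": 1+2+1 = 4 ✓
Line 2: "never silver": 2+2 = 4 ✓
Line 3: "well circles before smoke": 1+2+2+1 = 6 (expected 4)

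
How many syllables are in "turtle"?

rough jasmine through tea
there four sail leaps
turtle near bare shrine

2

"turtle" has 2 syllables.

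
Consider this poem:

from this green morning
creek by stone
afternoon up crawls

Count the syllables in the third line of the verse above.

The third line: afternoon (3), up (1), crawls (1) → 5

5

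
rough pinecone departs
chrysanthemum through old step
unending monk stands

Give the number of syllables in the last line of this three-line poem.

The last line: unending(3) + monk(1) + stands(1) = 5

5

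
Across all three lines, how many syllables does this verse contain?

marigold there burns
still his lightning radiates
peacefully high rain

Line 1: "marigold there burns": 3+1+1 = 5
Line 2: "still his lightning radiates": 1+1+2+3 = 7
Line 3: "peacefully high rain": 3+1+1 = 5
Total: 5 + 7 + 5 = 17

17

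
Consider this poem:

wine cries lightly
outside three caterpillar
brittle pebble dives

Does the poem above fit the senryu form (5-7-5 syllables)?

Line 1: wine (1), cries (1), lightly (2) → 4 (expected 5)
Line 2: outside (2), three (1), caterpillar (4) → 7 ✓
Line 3: brittle (2), pebble (2), dives (1) → 5 ✓

No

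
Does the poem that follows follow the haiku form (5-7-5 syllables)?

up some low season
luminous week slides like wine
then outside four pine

Yes

Line 1: "up some low season": 1+1+1+2 = 5 ✓
Line 2: "luminous week slides like wine": 3+1+1+1+1 = 7 ✓
Line 3: "then outside four pine": 1+2+1+1 = 5 ✓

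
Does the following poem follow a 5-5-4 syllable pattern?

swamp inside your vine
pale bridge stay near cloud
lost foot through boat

Yes

Line 1: swamp(1) + inside(2) + your(1) + vine(1) = 5 ✓
Line 2: pale(1) + bridge(1) + stay(1) + near(1) + cloud(1) = 5 ✓
Line 3: lost(1) + foot(1) + through(1) + boat(1) = 4 ✓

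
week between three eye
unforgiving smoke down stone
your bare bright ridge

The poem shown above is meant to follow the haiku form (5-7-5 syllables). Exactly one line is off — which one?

The third line

Line 1: week(1) + between(2) + three(1) + eye(1) = 5 ✓
Line 2: unforgiving(4) + smoke(1) + down(1) + stone(1) = 7 ✓
Line 3: your(1) + bare(1) + bright(1) + ridge(1) = 4 (expected 5)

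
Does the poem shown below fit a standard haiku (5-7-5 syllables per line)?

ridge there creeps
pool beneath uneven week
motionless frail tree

Line 1: ridge (1), there (1), creeps (1) → 3 (expected 5)
Line 2: pool (1), beneath (2), uneven (3), week (1) → 7 ✓
Line 3: motionless (3), frail (1), tree (1) → 5 ✓

No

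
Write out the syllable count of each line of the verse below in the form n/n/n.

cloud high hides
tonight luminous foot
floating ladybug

3/6/5

Line 1: "cloud high hides": 1+1+1 = 3
Line 2: "tonight luminous foot": 2+3+1 = 6
Line 3: "floating ladybug": 2+3 = 5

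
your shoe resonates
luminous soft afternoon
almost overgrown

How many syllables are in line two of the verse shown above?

7

Line two: luminous(3) + soft(1) + afternoon(3) = 7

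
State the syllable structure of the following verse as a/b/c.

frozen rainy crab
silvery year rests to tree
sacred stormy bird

5/7/5

Line 1: "frozen rainy crab": 2+2+1 = 5
Line 2: "silvery year rests to tree": 3+1+1+1+1 = 7
Line 3: "sacred stormy bird": 2+2+1 = 5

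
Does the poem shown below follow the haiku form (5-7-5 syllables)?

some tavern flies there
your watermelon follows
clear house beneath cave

Yes

Line 1: some(1) + tavern(2) + flies(1) + there(1) = 5 ✓
Line 2: your(1) + watermelon(4) + follows(2) = 7 ✓
Line 3: clear(1) + house(1) + beneath(2) + cave(1) = 5 ✓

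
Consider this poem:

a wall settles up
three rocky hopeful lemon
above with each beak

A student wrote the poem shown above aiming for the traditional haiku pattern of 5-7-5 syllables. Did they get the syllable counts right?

Line 1: "a wall settles up": 1+1+2+1 = 5 ✓
Line 2: "three rocky hopeful lemon": 1+2+2+2 = 7 ✓
Line 3: "above with each beak": 2+1+1+1 = 5 ✓

Yes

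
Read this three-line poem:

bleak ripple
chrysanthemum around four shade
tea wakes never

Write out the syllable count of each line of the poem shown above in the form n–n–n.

3–8–4

Line 1: bleak(1) + ripple(2) = 3
Line 2: chrysanthemum(4) + around(2) + four(1) + shade(1) = 8
Line 3: tea(1) + wakes(1) + never(2) = 4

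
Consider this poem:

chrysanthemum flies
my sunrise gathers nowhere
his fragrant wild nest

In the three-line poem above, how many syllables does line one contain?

Line one: "chrysanthemum flies": 4+1 = 5

5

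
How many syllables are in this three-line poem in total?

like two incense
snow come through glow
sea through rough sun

12

Line 1: like(1) + two(1) + incense(2) = 4
Line 2: snow(1) + come(1) + through(1) + glow(1) = 4
Line 3: sea(1) + through(1) + rough(1) + sun(1) = 4
Total: 4 + 4 + 4 = 12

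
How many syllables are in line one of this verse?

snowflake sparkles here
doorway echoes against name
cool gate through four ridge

Line one: "snowflake sparkles here": 2+2+1 = 5

5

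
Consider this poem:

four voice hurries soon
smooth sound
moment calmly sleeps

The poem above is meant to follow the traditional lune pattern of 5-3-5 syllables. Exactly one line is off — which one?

Line 1: "four voice hurries soon": 1+1+2+1 = 5 ✓
Line 2: "smooth sound": 1+1 = 2 (expected 3)
Line 3: "moment calmly sleeps": 2+2+1 = 5 ✓

Line 2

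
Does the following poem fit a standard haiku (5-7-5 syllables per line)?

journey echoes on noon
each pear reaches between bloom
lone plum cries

No

Line 1: "journey echoes on noon": 2+2+1+1 = 6 (expected 5)
Line 2: "each pear reaches between bloom": 1+1+2+2+1 = 7 ✓
Line 3: "lone plum cries": 1+1+1 = 3 (expected 5)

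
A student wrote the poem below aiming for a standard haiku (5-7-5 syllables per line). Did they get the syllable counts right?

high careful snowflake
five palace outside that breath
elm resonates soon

Yes

Line 1: "high careful snowflake": 1+2+2 = 5 ✓
Line 2: "five palace outside that breath": 1+2+2+1+1 = 7 ✓
Line 3: "elm resonates soon": 1+3+1 = 5 ✓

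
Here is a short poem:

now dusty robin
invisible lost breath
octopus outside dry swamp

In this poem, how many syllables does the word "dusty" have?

2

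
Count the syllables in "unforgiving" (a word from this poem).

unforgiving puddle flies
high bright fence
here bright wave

4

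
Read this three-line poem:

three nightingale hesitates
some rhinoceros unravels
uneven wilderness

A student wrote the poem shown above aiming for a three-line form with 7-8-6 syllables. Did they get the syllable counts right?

Yes

Line 1: three (1), nightingale (3), hesitates (3) → 7 ✓
Line 2: some (1), rhinoceros (4), unravels (3) → 8 ✓
Line 3: uneven (3), wilderness (3) → 6 ✓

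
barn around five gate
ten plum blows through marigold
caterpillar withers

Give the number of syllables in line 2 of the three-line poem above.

7

Line 2: "ten plum blows through marigold": 1+1+1+1+3 = 7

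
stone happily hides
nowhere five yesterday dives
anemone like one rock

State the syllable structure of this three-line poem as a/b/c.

5/7/7

Line 1: stone(1) + happily(3) + hides(1) = 5
Line 2: nowhere(2) + five(1) + yesterday(3) + dives(1) = 7
Line 3: anemone(4) + like(1) + one(1) + rock(1) = 7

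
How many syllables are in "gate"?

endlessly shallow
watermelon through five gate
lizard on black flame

1

"gate" has 1 syllable.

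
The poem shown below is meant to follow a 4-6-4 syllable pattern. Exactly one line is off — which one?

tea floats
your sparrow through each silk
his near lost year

The first line

Line 1: tea (1), floats (1) → 2 (expected 4)
Line 2: your (1), sparrow (2), through (1), each (1), silk (1) → 6 ✓
Line 3: his (1), near (1), lost (1), year (1) → 4 ✓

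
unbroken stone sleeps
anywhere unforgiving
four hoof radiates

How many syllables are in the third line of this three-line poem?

5

The third line: four(1) + hoof(1) + radiates(3) = 5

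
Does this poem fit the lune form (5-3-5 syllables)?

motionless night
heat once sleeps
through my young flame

No

Line 1: "motionless night": 3+1 = 4 (expected 5)
Line 2: "heat once sleeps": 1+1+1 = 3 ✓
Line 3: "through my young flame": 1+1+1+1 = 4 (expected 5)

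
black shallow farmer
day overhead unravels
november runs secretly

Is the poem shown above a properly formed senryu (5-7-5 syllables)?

Line 1: black (1), shallow (2), farmer (2) → 5 ✓
Line 2: day (1), overhead (3), unravels (3) → 7 ✓
Line 3: november (3), runs (1), secretly (3) → 7 (expected 5)

No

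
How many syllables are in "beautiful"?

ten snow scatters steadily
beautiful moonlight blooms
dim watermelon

3

"beautiful" has 3 syllables.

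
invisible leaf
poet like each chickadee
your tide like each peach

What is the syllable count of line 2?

7

Line 2: poet (2), like (1), each (1), chickadee (3) → 7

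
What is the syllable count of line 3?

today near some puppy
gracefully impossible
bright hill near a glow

Line 3: bright(1) + hill(1) + near(1) + a(1) + glow(1) = 5

5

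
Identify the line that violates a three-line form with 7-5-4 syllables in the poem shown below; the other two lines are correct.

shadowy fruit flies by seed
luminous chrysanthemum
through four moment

Line 1: "shadowy fruit flies by seed": 3+1+1+1+1 = 7 ✓
Line 2: "luminous chrysanthemum": 3+4 = 7 (expected 5)
Line 3: "through four moment": 1+1+2 = 4 ✓

The second line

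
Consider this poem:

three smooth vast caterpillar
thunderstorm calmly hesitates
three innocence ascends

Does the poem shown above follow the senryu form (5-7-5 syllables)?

Line 1: three(1) + smooth(1) + vast(1) + caterpillar(4) = 7 (expected 5)
Line 2: thunderstorm(3) + calmly(2) + hesitates(3) = 8 (expected 7)
Line 3: three(1) + innocence(3) + ascends(2) = 6 (expected 5)

No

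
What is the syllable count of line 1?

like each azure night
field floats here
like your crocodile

5

Line 1: like(1) + each(1) + azure(2) + night(1) = 5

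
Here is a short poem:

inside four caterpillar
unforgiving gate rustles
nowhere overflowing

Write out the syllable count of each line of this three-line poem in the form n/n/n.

Line 1: inside(2) + four(1) + caterpillar(4) = 7
Line 2: unforgiving(4) + gate(1) + rustles(2) = 7
Line 3: nowhere(2) + overflowing(4) = 6

7/7/6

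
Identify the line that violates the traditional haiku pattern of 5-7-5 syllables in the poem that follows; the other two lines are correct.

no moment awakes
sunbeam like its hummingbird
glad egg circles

Line 1: no (1), moment (2), awakes (2) → 5 ✓
Line 2: sunbeam (2), like (1), its (1), hummingbird (3) → 7 ✓
Line 3: glad (1), egg (1), circles (2) → 4 (expected 5)

The third line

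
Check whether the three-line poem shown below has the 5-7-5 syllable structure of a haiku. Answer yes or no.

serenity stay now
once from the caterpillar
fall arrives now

Line 1: serenity(4) + stay(1) + now(1) = 6 (expected 5)
Line 2: once(1) + from(1) + the(1) + caterpillar(4) = 7 ✓
Line 3: fall(1) + arrives(2) + now(1) = 4 (expected 5)

No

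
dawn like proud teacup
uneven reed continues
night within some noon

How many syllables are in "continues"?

3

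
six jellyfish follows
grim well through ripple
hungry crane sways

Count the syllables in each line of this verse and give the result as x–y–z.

6–5–4

Line 1: six (1), jellyfish (3), follows (2) → 6
Line 2: grim (1), well (1), through (1), ripple (2) → 5
Line 3: hungry (2), crane (1), sways (1) → 4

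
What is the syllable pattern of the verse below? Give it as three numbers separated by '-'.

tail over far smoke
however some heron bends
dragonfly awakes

5-7-5

Line 1: "tail over far smoke": 1+2+1+1 = 5
Line 2: "however some heron bends": 3+1+2+1 = 7
Line 3: "dragonfly awakes": 3+2 = 5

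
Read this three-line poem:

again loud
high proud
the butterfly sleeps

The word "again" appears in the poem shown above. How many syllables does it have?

"again" has 2 syllables.

2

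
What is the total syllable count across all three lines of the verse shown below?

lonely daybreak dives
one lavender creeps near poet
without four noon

Line 1: lonely(2) + daybreak(2) + dives(1) = 5
Line 2: one(1) + lavender(3) + creeps(1) + near(1) + poet(2) = 8
Line 3: without(2) + four(1) + noon(1) = 4
Total: 5 + 8 + 4 = 17

17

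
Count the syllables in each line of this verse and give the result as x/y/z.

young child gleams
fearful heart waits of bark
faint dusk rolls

Line 1: "young child gleams": 1+1+1 = 3
Line 2: "fearful heart waits of bark": 2+1+1+1+1 = 6
Line 3: "faint dusk rolls": 1+1+1 = 3

3/6/3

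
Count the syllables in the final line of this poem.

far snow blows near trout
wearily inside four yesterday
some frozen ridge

The final line: some(1) + frozen(2) + ridge(1) = 4

4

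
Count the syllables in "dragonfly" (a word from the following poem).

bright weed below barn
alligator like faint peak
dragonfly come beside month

"dragonfly" has 3 syllables.

3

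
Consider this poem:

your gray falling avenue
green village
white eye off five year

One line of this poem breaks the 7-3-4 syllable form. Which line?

The third line

Line 1: your(1) + gray(1) + falling(2) + avenue(3) = 7 ✓
Line 2: green(1) + village(2) = 3 ✓
Line 3: white(1) + eye(1) + off(1) + five(1) + year(1) = 5 (expected 4)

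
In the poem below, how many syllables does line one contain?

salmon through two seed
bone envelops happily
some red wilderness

Line one: salmon(2) + through(1) + two(1) + seed(1) = 5

5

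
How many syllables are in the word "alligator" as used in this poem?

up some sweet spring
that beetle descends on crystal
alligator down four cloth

4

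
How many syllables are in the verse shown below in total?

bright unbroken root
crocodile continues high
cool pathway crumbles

Line 1: bright (1), unbroken (3), root (1) → 5
Line 2: crocodile (3), continues (3), high (1) → 7
Line 3: cool (1), pathway (2), crumbles (2) → 5
Total: 5 + 7 + 5 = 17

17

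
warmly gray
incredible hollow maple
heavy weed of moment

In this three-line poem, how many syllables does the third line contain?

The third line: heavy (2), weed (1), of (1), moment (2) → 6

6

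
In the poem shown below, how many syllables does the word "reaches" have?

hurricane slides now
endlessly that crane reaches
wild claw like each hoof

"reaches" has 2 syllables.

2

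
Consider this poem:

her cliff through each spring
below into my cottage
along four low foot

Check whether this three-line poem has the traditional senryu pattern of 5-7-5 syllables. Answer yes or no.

Line 1: her(1) + cliff(1) + through(1) + each(1) + spring(1) = 5 ✓
Line 2: below(2) + into(2) + my(1) + cottage(2) = 7 ✓
Line 3: along(2) + four(1) + low(1) + foot(1) = 5 ✓

Yes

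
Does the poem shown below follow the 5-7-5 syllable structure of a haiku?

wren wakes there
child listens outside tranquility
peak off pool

No

Line 1: wren(1) + wakes(1) + there(1) = 3 (expected 5)
Line 2: child(1) + listens(2) + outside(2) + tranquility(4) = 9 (expected 7)
Line 3: peak(1) + off(1) + pool(1) = 3 (expected 5)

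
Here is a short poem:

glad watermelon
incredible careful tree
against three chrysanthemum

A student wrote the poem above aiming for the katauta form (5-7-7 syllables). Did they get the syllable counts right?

Line 1: glad(1) + watermelon(4) = 5 ✓
Line 2: incredible(4) + careful(2) + tree(1) = 7 ✓
Line 3: against(2) + three(1) + chrysanthemum(4) = 7 ✓

Yes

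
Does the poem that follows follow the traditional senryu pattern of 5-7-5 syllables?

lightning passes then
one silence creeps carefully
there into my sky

Yes

Line 1: lightning(2) + passes(2) + then(1) = 5 ✓
Line 2: one(1) + silence(2) + creeps(1) + carefully(3) = 7 ✓
Line 3: there(1) + into(2) + my(1) + sky(1) = 5 ✓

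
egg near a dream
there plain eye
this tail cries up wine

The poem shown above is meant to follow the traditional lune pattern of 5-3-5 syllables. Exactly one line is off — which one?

The first line

Line 1: "egg near a dream": 1+1+1+1 = 4 (expected 5)
Line 2: "there plain eye": 1+1+1 = 3 ✓
Line 3: "this tail cries up wine": 1+1+1+1+1 = 5 ✓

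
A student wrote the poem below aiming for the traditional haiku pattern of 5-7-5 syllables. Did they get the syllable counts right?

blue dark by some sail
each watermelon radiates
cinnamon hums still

Line 1: blue(1) + dark(1) + by(1) + some(1) + sail(1) = 5 ✓
Line 2: each(1) + watermelon(4) + radiates(3) = 8 (expected 7)
Line 3: cinnamon(3) + hums(1) + still(1) = 5 ✓

No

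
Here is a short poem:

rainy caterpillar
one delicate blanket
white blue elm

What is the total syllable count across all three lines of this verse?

Line 1: rainy(2) + caterpillar(4) = 6
Line 2: one(1) + delicate(3) + blanket(2) = 6
Line 3: white(1) + blue(1) + elm(1) = 3
Total: 6 + 6 + 3 = 15

15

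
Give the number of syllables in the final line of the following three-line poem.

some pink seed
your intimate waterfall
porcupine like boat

The final line: porcupine (3), like (1), boat (1) → 5

5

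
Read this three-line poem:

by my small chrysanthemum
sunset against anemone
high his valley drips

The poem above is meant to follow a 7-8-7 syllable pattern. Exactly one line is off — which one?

The third line

Line 1: "by my small chrysanthemum": 1+1+1+4 = 7 ✓
Line 2: "sunset against anemone": 2+2+4 = 8 ✓
Line 3: "high his valley drips": 1+1+2+1 = 5 (expected 7)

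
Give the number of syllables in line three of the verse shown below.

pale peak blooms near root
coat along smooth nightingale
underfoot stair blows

5

Line three: "underfoot stair blows": 3+1+1 = 5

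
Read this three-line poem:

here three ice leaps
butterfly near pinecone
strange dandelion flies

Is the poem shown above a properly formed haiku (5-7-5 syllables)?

No

Line 1: here(1) + three(1) + ice(1) + leaps(1) = 4 (expected 5)
Line 2: butterfly(3) + near(1) + pinecone(2) = 6 (expected 7)
Line 3: strange(1) + dandelion(4) + flies(1) = 6 (expected 5)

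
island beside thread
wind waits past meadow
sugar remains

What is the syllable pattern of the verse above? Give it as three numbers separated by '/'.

Line 1: island (2), beside (2), thread (1) → 5
Line 2: wind (1), waits (1), past (1), meadow (2) → 5
Line 3: sugar (2), remains (2) → 4

5/5/4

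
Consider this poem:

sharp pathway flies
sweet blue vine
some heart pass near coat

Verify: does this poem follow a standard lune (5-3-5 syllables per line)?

No

Line 1: sharp (1), pathway (2), flies (1) → 4 (expected 5)
Line 2: sweet (1), blue (1), vine (1) → 3 ✓
Line 3: some (1), heart (1), pass (1), near (1), coat (1) → 5 ✓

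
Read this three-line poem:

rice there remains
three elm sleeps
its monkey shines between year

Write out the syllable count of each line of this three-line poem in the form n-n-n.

Line 1: rice (1), there (1), remains (2) → 4
Line 2: three (1), elm (1), sleeps (1) → 3
Line 3: its (1), monkey (2), shines (1), between (2), year (1) → 7

4-3-7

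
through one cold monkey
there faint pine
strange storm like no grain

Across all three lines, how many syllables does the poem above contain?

Line 1: through(1) + one(1) + cold(1) + monkey(2) = 5
Line 2: there(1) + faint(1) + pine(1) = 3
Line 3: strange(1) + storm(1) + like(1) + no(1) + grain(1) = 5
Total: 5 + 3 + 5 = 13

13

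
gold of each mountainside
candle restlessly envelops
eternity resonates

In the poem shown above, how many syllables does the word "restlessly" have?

3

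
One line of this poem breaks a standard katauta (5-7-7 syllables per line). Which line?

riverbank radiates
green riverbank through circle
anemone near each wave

Line 1: riverbank(3) + radiates(3) = 6 (expected 5)
Line 2: green(1) + riverbank(3) + through(1) + circle(2) = 7 ✓
Line 3: anemone(4) + near(1) + each(1) + wave(1) = 7 ✓

Line 1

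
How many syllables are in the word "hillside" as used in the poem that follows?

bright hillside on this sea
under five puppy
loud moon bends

2

"hillside" has 2 syllables.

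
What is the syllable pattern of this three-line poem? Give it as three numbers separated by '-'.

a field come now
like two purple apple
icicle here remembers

4-6-7

Line 1: "a field come now": 1+1+1+1 = 4
Line 2: "like two purple apple": 1+1+2+2 = 6
Line 3: "icicle here remembers": 3+1+3 = 7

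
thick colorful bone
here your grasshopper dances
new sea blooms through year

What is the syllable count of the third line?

The third line: "new sea blooms through year": 1+1+1+1+1 = 5

5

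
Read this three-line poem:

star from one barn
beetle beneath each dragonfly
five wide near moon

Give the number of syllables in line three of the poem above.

4

Line three: five(1) + wide(1) + near(1) + moon(1) = 4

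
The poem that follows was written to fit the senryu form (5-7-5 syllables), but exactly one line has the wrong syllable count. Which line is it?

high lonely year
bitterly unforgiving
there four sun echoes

The first line

Line 1: high (1), lonely (2), year (1) → 4 (expected 5)
Line 2: bitterly (3), unforgiving (4) → 7 ✓
Line 3: there (1), four (1), sun (1), echoes (2) → 5 ✓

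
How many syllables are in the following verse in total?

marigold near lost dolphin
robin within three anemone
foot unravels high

21

Line 1: marigold(3) + near(1) + lost(1) + dolphin(2) = 7
Line 2: robin(2) + within(2) + three(1) + anemone(4) = 9
Line 3: foot(1) + unravels(3) + high(1) = 5
Total: 7 + 9 + 5 = 21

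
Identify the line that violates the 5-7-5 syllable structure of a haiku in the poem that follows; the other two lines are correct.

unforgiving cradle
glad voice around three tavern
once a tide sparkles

The first line

Line 1: "unforgiving cradle": 4+2 = 6 (expected 5)
Line 2: "glad voice around three tavern": 1+1+2+1+2 = 7 ✓
Line 3: "once a tide sparkles": 1+1+1+2 = 5 ✓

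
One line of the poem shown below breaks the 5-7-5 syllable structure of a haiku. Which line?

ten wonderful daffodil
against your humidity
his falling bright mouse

The first line

Line 1: ten(1) + wonderful(3) + daffodil(3) = 7 (expected 5)
Line 2: against(2) + your(1) + humidity(4) = 7 ✓
Line 3: his(1) + falling(2) + bright(1) + mouse(1) = 5 ✓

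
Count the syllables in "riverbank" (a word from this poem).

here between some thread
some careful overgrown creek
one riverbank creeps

"riverbank" has 3 syllables.

3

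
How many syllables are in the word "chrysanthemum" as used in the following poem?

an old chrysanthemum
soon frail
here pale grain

4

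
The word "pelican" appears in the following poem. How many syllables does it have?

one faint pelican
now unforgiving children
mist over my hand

"pelican" has 3 syllables.

3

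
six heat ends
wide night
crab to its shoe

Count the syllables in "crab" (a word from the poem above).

1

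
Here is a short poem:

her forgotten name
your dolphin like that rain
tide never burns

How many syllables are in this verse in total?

Line 1: her (1), forgotten (3), name (1) → 5
Line 2: your (1), dolphin (2), like (1), that (1), rain (1) → 6
Line 3: tide (1), never (2), burns (1) → 4
Total: 5 + 6 + 4 = 15

15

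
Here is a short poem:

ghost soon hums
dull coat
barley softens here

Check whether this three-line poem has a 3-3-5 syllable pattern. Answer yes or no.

Line 1: "ghost soon hums": 1+1+1 = 3 ✓
Line 2: "dull coat": 1+1 = 2 (expected 3)
Line 3: "barley softens here": 2+2+1 = 5 ✓

No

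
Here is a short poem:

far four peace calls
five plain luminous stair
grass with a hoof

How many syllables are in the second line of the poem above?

The second line: five(1) + plain(1) + luminous(3) + stair(1) = 6

6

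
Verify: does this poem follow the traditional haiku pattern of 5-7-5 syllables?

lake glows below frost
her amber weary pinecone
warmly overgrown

Line 1: lake (1), glows (1), below (2), frost (1) → 5 ✓
Line 2: her (1), amber (2), weary (2), pinecone (2) → 7 ✓
Line 3: warmly (2), overgrown (3) → 5 ✓

Yes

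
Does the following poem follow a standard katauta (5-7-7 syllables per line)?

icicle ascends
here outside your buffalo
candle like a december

Yes

Line 1: icicle (3), ascends (2) → 5 ✓
Line 2: here (1), outside (2), your (1), buffalo (3) → 7 ✓
Line 3: candle (2), like (1), a (1), december (3) → 7 ✓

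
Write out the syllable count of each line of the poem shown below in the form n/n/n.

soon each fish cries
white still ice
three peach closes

4/3/4

Line 1: soon(1) + each(1) + fish(1) + cries(1) = 4
Line 2: white(1) + still(1) + ice(1) = 3
Line 3: three(1) + peach(1) + closes(2) = 4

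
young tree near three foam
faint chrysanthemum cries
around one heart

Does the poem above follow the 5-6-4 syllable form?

Line 1: "young tree near three foam": 1+1+1+1+1 = 5 ✓
Line 2: "faint chrysanthemum cries": 1+4+1 = 6 ✓
Line 3: "around one heart": 2+1+1 = 4 ✓

Yes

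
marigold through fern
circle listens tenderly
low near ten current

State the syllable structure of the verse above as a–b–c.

5–7–5

Line 1: marigold(3) + through(1) + fern(1) = 5
Line 2: circle(2) + listens(2) + tenderly(3) = 7
Line 3: low(1) + near(1) + ten(1) + current(2) = 5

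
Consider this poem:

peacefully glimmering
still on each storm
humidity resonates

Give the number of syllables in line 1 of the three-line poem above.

6

Line 1: peacefully (3), glimmering (3) → 6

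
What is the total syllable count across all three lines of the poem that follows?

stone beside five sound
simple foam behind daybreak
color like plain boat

Line 1: stone (1), beside (2), five (1), sound (1) → 5
Line 2: simple (2), foam (1), behind (2), daybreak (2) → 7
Line 3: color (2), like (1), plain (1), boat (1) → 5
Total: 5 + 7 + 5 = 17

17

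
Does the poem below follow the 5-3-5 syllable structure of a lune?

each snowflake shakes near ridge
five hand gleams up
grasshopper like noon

Line 1: each (1), snowflake (2), shakes (1), near (1), ridge (1) → 6 (expected 5)
Line 2: five (1), hand (1), gleams (1), up (1) → 4 (expected 3)
Line 3: grasshopper (3), like (1), noon (1) → 5 ✓

No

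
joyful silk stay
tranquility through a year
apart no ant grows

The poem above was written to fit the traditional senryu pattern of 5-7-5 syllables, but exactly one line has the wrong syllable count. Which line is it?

The first line

Line 1: joyful (2), silk (1), stay (1) → 4 (expected 5)
Line 2: tranquility (4), through (1), a (1), year (1) → 7 ✓
Line 3: apart (2), no (1), ant (1), grows (1) → 5 ✓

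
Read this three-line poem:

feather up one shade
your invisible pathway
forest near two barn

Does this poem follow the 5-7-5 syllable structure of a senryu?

Yes

Line 1: "feather up one shade": 2+1+1+1 = 5 ✓
Line 2: "your invisible pathway": 1+4+2 = 7 ✓
Line 3: "forest near two barn": 2+1+1+1 = 5 ✓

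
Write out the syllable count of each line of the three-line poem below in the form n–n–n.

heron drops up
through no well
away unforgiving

4–3–6

Line 1: heron(2) + drops(1) + up(1) = 4
Line 2: through(1) + no(1) + well(1) = 3
Line 3: away(2) + unforgiving(4) = 6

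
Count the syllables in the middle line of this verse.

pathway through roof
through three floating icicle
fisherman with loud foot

The middle line: through(1) + three(1) + floating(2) + icicle(3) = 7

7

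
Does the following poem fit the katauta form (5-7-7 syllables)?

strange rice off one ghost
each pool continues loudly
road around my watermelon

No

Line 1: strange (1), rice (1), off (1), one (1), ghost (1) → 5 ✓
Line 2: each (1), pool (1), continues (3), loudly (2) → 7 ✓
Line 3: road (1), around (2), my (1), watermelon (4) → 8 (expected 7)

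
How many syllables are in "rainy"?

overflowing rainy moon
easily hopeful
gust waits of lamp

2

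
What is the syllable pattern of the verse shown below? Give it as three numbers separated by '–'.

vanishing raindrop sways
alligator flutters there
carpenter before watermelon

Line 1: vanishing (3), raindrop (2), sways (1) → 6
Line 2: alligator (4), flutters (2), there (1) → 7
Line 3: carpenter (3), before (2), watermelon (4) → 9

6–7–9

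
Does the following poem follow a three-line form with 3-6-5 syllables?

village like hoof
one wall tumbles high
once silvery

Line 1: village (2), like (1), hoof (1) → 4 (expected 3)
Line 2: one (1), wall (1), tumbles (2), high (1) → 5 (expected 6)
Line 3: once (1), silvery (3) → 4 (expected 5)

No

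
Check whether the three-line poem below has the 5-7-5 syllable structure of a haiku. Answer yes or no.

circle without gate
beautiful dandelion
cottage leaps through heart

Line 1: circle(2) + without(2) + gate(1) = 5 ✓
Line 2: beautiful(3) + dandelion(4) = 7 ✓
Line 3: cottage(2) + leaps(1) + through(1) + heart(1) = 5 ✓

Yes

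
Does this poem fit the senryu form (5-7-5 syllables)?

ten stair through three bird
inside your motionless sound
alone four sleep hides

Line 1: ten(1) + stair(1) + through(1) + three(1) + bird(1) = 5 ✓
Line 2: inside(2) + your(1) + motionless(3) + sound(1) = 7 ✓
Line 3: alone(2) + four(1) + sleep(1) + hides(1) = 5 ✓

Yes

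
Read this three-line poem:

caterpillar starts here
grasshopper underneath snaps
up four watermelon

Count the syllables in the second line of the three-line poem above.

7

The second line: "grasshopper underneath snaps": 3+3+1 = 7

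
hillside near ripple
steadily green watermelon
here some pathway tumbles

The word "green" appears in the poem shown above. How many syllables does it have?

1

"green" has 1 syllable.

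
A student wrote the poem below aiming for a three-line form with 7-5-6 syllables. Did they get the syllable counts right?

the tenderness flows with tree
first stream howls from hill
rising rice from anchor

Line 1: the(1) + tenderness(3) + flows(1) + with(1) + tree(1) = 7 ✓
Line 2: first(1) + stream(1) + howls(1) + from(1) + hill(1) = 5 ✓
Line 3: rising(2) + rice(1) + from(1) + anchor(2) = 6 ✓

Yes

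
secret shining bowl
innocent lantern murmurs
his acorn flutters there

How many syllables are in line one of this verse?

5

Line one: secret (2), shining (2), bowl (1) → 5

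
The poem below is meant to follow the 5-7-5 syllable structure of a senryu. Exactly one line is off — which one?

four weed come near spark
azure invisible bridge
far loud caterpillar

Line 1: four(1) + weed(1) + come(1) + near(1) + spark(1) = 5 ✓
Line 2: azure(2) + invisible(4) + bridge(1) = 7 ✓
Line 3: far(1) + loud(1) + caterpillar(4) = 6 (expected 5)

The third line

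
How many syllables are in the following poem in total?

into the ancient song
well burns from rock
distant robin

14

Line 1: into (2), the (1), ancient (2), song (1) → 6
Line 2: well (1), burns (1), from (1), rock (1) → 4
Line 3: distant (2), robin (2) → 4
Total: 6 + 4 + 4 = 14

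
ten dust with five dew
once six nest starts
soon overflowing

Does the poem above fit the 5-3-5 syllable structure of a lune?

Line 1: "ten dust with five dew": 1+1+1+1+1 = 5 ✓
Line 2: "once six nest starts": 1+1+1+1 = 4 (expected 3)
Line 3: "soon overflowing": 1+4 = 5 ✓

No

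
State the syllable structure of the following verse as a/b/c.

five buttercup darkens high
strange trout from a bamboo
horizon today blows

Line 1: "five buttercup darkens high": 1+3+2+1 = 7
Line 2: "strange trout from a bamboo": 1+1+1+1+2 = 6
Line 3: "horizon today blows": 3+2+1 = 6

7/6/6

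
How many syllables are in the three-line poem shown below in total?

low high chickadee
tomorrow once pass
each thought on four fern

15

Line 1: "low high chickadee": 1+1+3 = 5
Line 2: "tomorrow once pass": 3+1+1 = 5
Line 3: "each thought on four fern": 1+1+1+1+1 = 5
Total: 5 + 5 + 5 = 15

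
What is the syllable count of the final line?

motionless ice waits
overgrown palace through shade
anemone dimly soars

The final line: anemone (4), dimly (2), soars (1) → 7

7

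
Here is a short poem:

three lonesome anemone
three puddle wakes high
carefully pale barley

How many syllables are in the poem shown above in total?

Line 1: "three lonesome anemone": 1+2+4 = 7
Line 2: "three puddle wakes high": 1+2+1+1 = 5
Line 3: "carefully pale barley": 3+1+2 = 6
Total: 7 + 5 + 6 = 18

18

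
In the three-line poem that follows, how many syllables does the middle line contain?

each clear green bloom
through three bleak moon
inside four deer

The middle line: through(1) + three(1) + bleak(1) + moon(1) = 4

4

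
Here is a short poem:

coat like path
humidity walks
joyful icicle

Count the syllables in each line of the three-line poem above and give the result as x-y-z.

3-5-5

Line 1: "coat like path": 1+1+1 = 3
Line 2: "humidity walks": 4+1 = 5
Line 3: "joyful icicle": 2+3 = 5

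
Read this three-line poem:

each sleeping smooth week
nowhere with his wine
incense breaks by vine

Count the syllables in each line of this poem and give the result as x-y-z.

Line 1: each(1) + sleeping(2) + smooth(1) + week(1) = 5
Line 2: nowhere(2) + with(1) + his(1) + wine(1) = 5
Line 3: incense(2) + breaks(1) + by(1) + vine(1) = 5

5-5-5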